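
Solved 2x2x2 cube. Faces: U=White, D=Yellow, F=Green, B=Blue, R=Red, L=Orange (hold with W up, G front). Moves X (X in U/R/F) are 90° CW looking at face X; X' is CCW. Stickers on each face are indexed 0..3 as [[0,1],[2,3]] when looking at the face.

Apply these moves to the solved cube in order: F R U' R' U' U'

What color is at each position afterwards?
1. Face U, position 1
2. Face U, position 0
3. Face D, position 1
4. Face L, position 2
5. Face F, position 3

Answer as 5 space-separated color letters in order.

Answer: W W Y O O

Derivation:
After move 1 (F): F=GGGG U=WWOO R=WRWR D=RRYY L=OYOY
After move 2 (R): R=WWRR U=WGOG F=GRGY D=RBYB B=OBWB
After move 3 (U'): U=GGWO F=OYGY R=GRRR B=WWWB L=OBOY
After move 4 (R'): R=RRGR U=GWWW F=OGGO D=RYYY B=BWBB
After move 5 (U'): U=WWGW F=OBGO R=OGGR B=RRBB L=BWOY
After move 6 (U'): U=WWWG F=BWGO R=OBGR B=OGBB L=RROY
Query 1: U[1] = W
Query 2: U[0] = W
Query 3: D[1] = Y
Query 4: L[2] = O
Query 5: F[3] = O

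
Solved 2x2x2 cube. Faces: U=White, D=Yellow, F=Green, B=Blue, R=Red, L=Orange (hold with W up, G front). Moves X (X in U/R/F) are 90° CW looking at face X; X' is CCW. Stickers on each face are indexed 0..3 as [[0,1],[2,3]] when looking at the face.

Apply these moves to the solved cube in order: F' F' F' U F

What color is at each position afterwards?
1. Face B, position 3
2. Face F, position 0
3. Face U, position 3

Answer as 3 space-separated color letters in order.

After move 1 (F'): F=GGGG U=WWRR R=YRYR D=OOYY L=OWOW
After move 2 (F'): F=GGGG U=WWYY R=OROR D=WWYY L=OROR
After move 3 (F'): F=GGGG U=WWOO R=WRWR D=RRYY L=OYOY
After move 4 (U): U=OWOW F=WRGG R=BBWR B=OYBB L=GGOY
After move 5 (F): F=GWGR U=OWYG R=OBWR D=WBYY L=GROR
Query 1: B[3] = B
Query 2: F[0] = G
Query 3: U[3] = G

Answer: B G G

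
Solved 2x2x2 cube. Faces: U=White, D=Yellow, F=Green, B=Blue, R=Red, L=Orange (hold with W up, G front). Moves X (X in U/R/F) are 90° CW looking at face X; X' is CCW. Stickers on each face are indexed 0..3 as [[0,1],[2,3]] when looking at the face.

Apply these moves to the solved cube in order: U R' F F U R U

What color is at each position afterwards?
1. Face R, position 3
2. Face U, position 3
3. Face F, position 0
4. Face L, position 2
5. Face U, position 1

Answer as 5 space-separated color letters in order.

After move 1 (U): U=WWWW F=RRGG R=BBRR B=OOBB L=GGOO
After move 2 (R'): R=BRBR U=WBWO F=RWGW D=YRYG B=YOYB
After move 3 (F): F=GRWW U=WBOG R=WROR D=BBYG L=GYOR
After move 4 (F): F=WGWR U=WBRY R=ORGR D=OWYG L=GBOB
After move 5 (U): U=RWYB F=ORWR R=YOGR B=GBYB L=WGOB
After move 6 (R): R=GYRO U=RRYR F=OWWG D=OYYG B=BBWB
After move 7 (U): U=YRRR F=GYWG R=BBRO B=WGWB L=OWOB
Query 1: R[3] = O
Query 2: U[3] = R
Query 3: F[0] = G
Query 4: L[2] = O
Query 5: U[1] = R

Answer: O R G O R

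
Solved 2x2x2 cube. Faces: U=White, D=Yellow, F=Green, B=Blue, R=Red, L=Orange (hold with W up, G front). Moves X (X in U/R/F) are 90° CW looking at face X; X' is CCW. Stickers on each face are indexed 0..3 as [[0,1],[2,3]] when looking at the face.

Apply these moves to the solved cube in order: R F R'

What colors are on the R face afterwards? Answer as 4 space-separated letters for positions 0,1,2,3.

After move 1 (R): R=RRRR U=WGWG F=GYGY D=YBYB B=WBWB
After move 2 (F): F=GGYY U=WGOO R=WRGR D=RRYB L=OYOB
After move 3 (R'): R=RRWG U=WWOW F=GGYO D=RGYY B=BBRB
Query: R face = RRWG

Answer: R R W G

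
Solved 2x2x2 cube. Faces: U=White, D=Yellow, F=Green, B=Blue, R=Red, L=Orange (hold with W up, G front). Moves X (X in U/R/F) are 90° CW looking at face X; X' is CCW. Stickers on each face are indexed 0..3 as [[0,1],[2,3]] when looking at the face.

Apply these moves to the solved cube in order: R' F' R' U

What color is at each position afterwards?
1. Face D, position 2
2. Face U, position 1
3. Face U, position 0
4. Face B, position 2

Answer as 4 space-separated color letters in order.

After move 1 (R'): R=RRRR U=WBWB F=GWGW D=YGYG B=YBYB
After move 2 (F'): F=WWGG U=WBRR R=GRYR D=OOYG L=OBOW
After move 3 (R'): R=RRGY U=WYRY F=WBGR D=OWYG B=GBOB
After move 4 (U): U=RWYY F=RRGR R=GBGY B=OBOB L=WBOW
Query 1: D[2] = Y
Query 2: U[1] = W
Query 3: U[0] = R
Query 4: B[2] = O

Answer: Y W R O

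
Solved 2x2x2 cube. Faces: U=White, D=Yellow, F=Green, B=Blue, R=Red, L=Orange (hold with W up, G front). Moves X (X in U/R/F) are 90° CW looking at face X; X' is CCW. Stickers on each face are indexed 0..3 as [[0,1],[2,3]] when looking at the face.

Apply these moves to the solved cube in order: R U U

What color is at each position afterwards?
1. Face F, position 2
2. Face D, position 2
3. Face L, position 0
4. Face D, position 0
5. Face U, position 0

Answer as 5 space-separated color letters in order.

Answer: G Y R Y G

Derivation:
After move 1 (R): R=RRRR U=WGWG F=GYGY D=YBYB B=WBWB
After move 2 (U): U=WWGG F=RRGY R=WBRR B=OOWB L=GYOO
After move 3 (U): U=GWGW F=WBGY R=OORR B=GYWB L=RROO
Query 1: F[2] = G
Query 2: D[2] = Y
Query 3: L[0] = R
Query 4: D[0] = Y
Query 5: U[0] = G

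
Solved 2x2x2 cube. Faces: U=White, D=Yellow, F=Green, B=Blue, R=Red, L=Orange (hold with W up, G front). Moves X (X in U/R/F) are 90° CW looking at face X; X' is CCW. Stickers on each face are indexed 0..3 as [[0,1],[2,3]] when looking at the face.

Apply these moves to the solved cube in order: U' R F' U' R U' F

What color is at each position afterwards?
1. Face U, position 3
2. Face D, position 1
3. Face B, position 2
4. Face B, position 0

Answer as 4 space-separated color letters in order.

Answer: G B R Y

Derivation:
After move 1 (U'): U=WWWW F=OOGG R=GGRR B=RRBB L=BBOO
After move 2 (R): R=RGRG U=WOWG F=OYGY D=YBYR B=WRWB
After move 3 (F'): F=YYOG U=WORR R=BGYG D=BOYR L=BGOW
After move 4 (U'): U=ORWR F=BGOG R=YYYG B=BGWB L=WROW
After move 5 (R): R=YYGY U=OGWG F=BOOR D=BWYB B=RGRB
After move 6 (U'): U=GGOW F=WROR R=BOGY B=YYRB L=RGOW
After move 7 (F): F=OWRR U=GGWG R=OOWY D=GBYB L=RBOW
Query 1: U[3] = G
Query 2: D[1] = B
Query 3: B[2] = R
Query 4: B[0] = Y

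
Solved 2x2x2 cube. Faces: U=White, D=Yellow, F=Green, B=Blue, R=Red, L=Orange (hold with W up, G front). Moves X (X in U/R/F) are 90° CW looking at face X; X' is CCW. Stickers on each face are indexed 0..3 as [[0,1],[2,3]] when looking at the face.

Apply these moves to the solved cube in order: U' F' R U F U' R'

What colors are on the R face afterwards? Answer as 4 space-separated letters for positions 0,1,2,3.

After move 1 (U'): U=WWWW F=OOGG R=GGRR B=RRBB L=BBOO
After move 2 (F'): F=OGOG U=WWGR R=YGYR D=BOYY L=BWOW
After move 3 (R): R=YYRG U=WGGG F=OOOY D=BBYR B=RRWB
After move 4 (U): U=GWGG F=YYOY R=RRRG B=BWWB L=OOOW
After move 5 (F): F=OYYY U=GWWO R=GRGG D=RRYR L=OBOB
After move 6 (U'): U=WOGW F=OBYY R=OYGG B=GRWB L=BWOB
After move 7 (R'): R=YGOG U=WWGG F=OOYW D=RBYY B=RRRB
Query: R face = YGOG

Answer: Y G O G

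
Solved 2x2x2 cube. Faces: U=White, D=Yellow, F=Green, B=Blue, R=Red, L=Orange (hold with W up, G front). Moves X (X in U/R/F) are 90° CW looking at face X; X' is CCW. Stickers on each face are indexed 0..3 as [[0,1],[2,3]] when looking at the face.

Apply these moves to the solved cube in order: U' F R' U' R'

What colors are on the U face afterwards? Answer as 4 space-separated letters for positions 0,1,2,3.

Answer: B G W G

Derivation:
After move 1 (U'): U=WWWW F=OOGG R=GGRR B=RRBB L=BBOO
After move 2 (F): F=GOGO U=WWOB R=WGWR D=RGYY L=BYOY
After move 3 (R'): R=GRWW U=WBOR F=GWGB D=ROYO B=YRGB
After move 4 (U'): U=BRWO F=BYGB R=GWWW B=GRGB L=YROY
After move 5 (R'): R=WWGW U=BGWG F=BRGO D=RYYB B=OROB
Query: U face = BGWG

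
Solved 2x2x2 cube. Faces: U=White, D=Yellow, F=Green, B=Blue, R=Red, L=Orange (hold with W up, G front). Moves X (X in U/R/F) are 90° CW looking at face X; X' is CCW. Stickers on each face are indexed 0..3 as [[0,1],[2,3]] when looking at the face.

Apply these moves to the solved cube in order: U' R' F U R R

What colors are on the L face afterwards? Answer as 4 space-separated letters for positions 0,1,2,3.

After move 1 (U'): U=WWWW F=OOGG R=GGRR B=RRBB L=BBOO
After move 2 (R'): R=GRGR U=WBWR F=OWGW D=YOYG B=YRYB
After move 3 (F): F=GOWW U=WBOB R=WRRR D=GGYG L=BYOO
After move 4 (U): U=OWBB F=WRWW R=YRRR B=BYYB L=GOOO
After move 5 (R): R=RYRR U=ORBW F=WGWG D=GYYB B=BYWB
After move 6 (R): R=RRRY U=OGBG F=WYWB D=GWYB B=WYRB
Query: L face = GOOO

Answer: G O O O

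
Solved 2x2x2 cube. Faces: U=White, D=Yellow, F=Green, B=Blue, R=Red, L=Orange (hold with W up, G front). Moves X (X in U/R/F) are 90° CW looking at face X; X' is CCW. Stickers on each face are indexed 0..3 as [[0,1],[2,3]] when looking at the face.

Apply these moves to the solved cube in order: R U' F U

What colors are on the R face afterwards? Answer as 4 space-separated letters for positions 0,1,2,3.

Answer: R R W R

Derivation:
After move 1 (R): R=RRRR U=WGWG F=GYGY D=YBYB B=WBWB
After move 2 (U'): U=GGWW F=OOGY R=GYRR B=RRWB L=WBOO
After move 3 (F): F=GOYO U=GGOB R=WYWR D=RGYB L=WYOB
After move 4 (U): U=OGBG F=WYYO R=RRWR B=WYWB L=GOOB
Query: R face = RRWR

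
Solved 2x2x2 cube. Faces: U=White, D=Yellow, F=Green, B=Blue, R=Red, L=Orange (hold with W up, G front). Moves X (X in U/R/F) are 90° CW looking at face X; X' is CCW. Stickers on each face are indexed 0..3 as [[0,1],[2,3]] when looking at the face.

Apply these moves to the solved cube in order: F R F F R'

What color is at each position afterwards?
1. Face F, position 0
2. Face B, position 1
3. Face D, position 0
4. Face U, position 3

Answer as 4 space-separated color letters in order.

Answer: Y B G O

Derivation:
After move 1 (F): F=GGGG U=WWOO R=WRWR D=RRYY L=OYOY
After move 2 (R): R=WWRR U=WGOG F=GRGY D=RBYB B=OBWB
After move 3 (F): F=GGYR U=WGYY R=OWGR D=RWYB L=OROB
After move 4 (F): F=YGRG U=WGBR R=YWYR D=GOYB L=OROW
After move 5 (R'): R=WRYY U=WWBO F=YGRR D=GGYG B=BBOB
Query 1: F[0] = Y
Query 2: B[1] = B
Query 3: D[0] = G
Query 4: U[3] = O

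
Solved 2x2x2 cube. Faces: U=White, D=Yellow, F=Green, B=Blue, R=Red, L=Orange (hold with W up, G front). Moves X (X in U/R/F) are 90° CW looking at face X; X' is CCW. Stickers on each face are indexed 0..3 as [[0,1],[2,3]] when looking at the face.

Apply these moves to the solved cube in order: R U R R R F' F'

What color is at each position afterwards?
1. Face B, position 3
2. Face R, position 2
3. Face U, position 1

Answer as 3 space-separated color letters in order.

After move 1 (R): R=RRRR U=WGWG F=GYGY D=YBYB B=WBWB
After move 2 (U): U=WWGG F=RRGY R=WBRR B=OOWB L=GYOO
After move 3 (R): R=RWRB U=WRGY F=RBGB D=YWYO B=GOWB
After move 4 (R): R=RRBW U=WBGB F=RWGO D=YWYG B=YORB
After move 5 (R): R=BRWR U=WWGO F=RWGG D=YRYY B=BOBB
After move 6 (F'): F=WGRG U=WWBW R=RRYR D=YOYY L=GOOG
After move 7 (F'): F=GGWR U=WWRY R=ORYR D=OGYY L=GWOB
Query 1: B[3] = B
Query 2: R[2] = Y
Query 3: U[1] = W

Answer: B Y W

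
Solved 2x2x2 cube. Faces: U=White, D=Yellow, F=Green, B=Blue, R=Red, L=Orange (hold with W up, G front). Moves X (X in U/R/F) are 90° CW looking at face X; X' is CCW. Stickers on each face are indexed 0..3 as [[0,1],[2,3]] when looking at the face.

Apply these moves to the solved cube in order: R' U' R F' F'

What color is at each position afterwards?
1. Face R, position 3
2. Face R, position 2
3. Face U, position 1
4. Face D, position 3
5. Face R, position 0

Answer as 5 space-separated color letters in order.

Answer: W B O R O

Derivation:
After move 1 (R'): R=RRRR U=WBWB F=GWGW D=YGYG B=YBYB
After move 2 (U'): U=BBWW F=OOGW R=GWRR B=RRYB L=YBOO
After move 3 (R): R=RGRW U=BOWW F=OGGG D=YYYR B=WRBB
After move 4 (F'): F=GGOG U=BORR R=YGYW D=BOYR L=YWOW
After move 5 (F'): F=GGGO U=BOYY R=OGBW D=WWYR L=YROR
Query 1: R[3] = W
Query 2: R[2] = B
Query 3: U[1] = O
Query 4: D[3] = R
Query 5: R[0] = O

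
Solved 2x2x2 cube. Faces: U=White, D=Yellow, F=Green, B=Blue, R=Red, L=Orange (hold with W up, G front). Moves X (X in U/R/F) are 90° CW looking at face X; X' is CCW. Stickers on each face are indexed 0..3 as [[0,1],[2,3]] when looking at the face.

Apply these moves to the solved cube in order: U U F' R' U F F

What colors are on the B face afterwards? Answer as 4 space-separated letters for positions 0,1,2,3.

Answer: R W O B

Derivation:
After move 1 (U): U=WWWW F=RRGG R=BBRR B=OOBB L=GGOO
After move 2 (U): U=WWWW F=BBGG R=OORR B=GGBB L=RROO
After move 3 (F'): F=BGBG U=WWOR R=YOYR D=ROYY L=RWOW
After move 4 (R'): R=ORYY U=WBOG F=BWBR D=RGYG B=YGOB
After move 5 (U): U=OWGB F=ORBR R=YGYY B=RWOB L=BWOW
After move 6 (F): F=BORR U=OWWW R=GGBY D=YYYG L=BROG
After move 7 (F): F=RBRO U=OWGR R=WGWY D=BGYG L=BYOY
Query: B face = RWOB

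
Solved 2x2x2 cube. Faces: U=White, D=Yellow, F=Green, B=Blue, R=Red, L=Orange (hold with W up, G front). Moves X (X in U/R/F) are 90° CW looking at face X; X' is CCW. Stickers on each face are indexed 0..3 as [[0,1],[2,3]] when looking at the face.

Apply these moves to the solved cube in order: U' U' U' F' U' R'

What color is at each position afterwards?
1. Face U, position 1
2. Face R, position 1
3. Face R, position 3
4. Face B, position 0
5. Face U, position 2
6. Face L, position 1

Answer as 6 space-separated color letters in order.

Answer: B R Y Y W O

Derivation:
After move 1 (U'): U=WWWW F=OOGG R=GGRR B=RRBB L=BBOO
After move 2 (U'): U=WWWW F=BBGG R=OORR B=GGBB L=RROO
After move 3 (U'): U=WWWW F=RRGG R=BBRR B=OOBB L=GGOO
After move 4 (F'): F=RGRG U=WWBR R=YBYR D=GOYY L=GWOW
After move 5 (U'): U=WRWB F=GWRG R=RGYR B=YBBB L=OOOW
After move 6 (R'): R=GRRY U=WBWY F=GRRB D=GWYG B=YBOB
Query 1: U[1] = B
Query 2: R[1] = R
Query 3: R[3] = Y
Query 4: B[0] = Y
Query 5: U[2] = W
Query 6: L[1] = O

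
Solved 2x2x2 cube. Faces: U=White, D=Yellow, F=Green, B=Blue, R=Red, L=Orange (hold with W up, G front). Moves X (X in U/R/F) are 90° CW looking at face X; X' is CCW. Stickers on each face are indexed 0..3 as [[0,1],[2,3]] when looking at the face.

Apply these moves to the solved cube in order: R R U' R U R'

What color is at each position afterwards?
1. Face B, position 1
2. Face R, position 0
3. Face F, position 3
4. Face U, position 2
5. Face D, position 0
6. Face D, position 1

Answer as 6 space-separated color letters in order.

Answer: B R O B Y G

Derivation:
After move 1 (R): R=RRRR U=WGWG F=GYGY D=YBYB B=WBWB
After move 2 (R): R=RRRR U=WYWY F=GBGB D=YWYW B=GBGB
After move 3 (U'): U=YYWW F=OOGB R=GBRR B=RRGB L=GBOO
After move 4 (R): R=RGRB U=YOWB F=OWGW D=YGYR B=WRYB
After move 5 (U): U=WYBO F=RGGW R=WRRB B=GBYB L=OWOO
After move 6 (R'): R=RBWR U=WYBG F=RYGO D=YGYW B=RBGB
Query 1: B[1] = B
Query 2: R[0] = R
Query 3: F[3] = O
Query 4: U[2] = B
Query 5: D[0] = Y
Query 6: D[1] = G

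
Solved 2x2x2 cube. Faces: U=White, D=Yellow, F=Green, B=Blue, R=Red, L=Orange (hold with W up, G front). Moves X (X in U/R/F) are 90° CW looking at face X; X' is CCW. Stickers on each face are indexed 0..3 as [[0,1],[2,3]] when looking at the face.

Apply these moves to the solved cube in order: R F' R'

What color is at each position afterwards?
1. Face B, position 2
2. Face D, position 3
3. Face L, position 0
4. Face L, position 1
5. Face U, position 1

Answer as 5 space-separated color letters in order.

Answer: O G O G W

Derivation:
After move 1 (R): R=RRRR U=WGWG F=GYGY D=YBYB B=WBWB
After move 2 (F'): F=YYGG U=WGRR R=BRYR D=OOYB L=OGOW
After move 3 (R'): R=RRBY U=WWRW F=YGGR D=OYYG B=BBOB
Query 1: B[2] = O
Query 2: D[3] = G
Query 3: L[0] = O
Query 4: L[1] = G
Query 5: U[1] = W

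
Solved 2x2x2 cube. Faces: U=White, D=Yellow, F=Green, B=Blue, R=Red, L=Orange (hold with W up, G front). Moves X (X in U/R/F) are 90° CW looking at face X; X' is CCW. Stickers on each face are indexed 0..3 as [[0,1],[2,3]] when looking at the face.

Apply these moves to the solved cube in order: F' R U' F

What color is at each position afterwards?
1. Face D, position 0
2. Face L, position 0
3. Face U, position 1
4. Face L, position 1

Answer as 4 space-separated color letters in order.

After move 1 (F'): F=GGGG U=WWRR R=YRYR D=OOYY L=OWOW
After move 2 (R): R=YYRR U=WGRG F=GOGY D=OBYB B=RBWB
After move 3 (U'): U=GGWR F=OWGY R=GORR B=YYWB L=RBOW
After move 4 (F): F=GOYW U=GGWB R=WORR D=RGYB L=ROOB
Query 1: D[0] = R
Query 2: L[0] = R
Query 3: U[1] = G
Query 4: L[1] = O

Answer: R R G O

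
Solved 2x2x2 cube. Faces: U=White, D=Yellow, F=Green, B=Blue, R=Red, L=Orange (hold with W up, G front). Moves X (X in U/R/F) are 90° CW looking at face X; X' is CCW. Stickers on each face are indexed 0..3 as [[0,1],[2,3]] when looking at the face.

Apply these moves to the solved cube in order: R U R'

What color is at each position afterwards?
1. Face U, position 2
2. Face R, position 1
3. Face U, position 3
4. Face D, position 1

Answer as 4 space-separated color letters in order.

Answer: G R O R

Derivation:
After move 1 (R): R=RRRR U=WGWG F=GYGY D=YBYB B=WBWB
After move 2 (U): U=WWGG F=RRGY R=WBRR B=OOWB L=GYOO
After move 3 (R'): R=BRWR U=WWGO F=RWGG D=YRYY B=BOBB
Query 1: U[2] = G
Query 2: R[1] = R
Query 3: U[3] = O
Query 4: D[1] = R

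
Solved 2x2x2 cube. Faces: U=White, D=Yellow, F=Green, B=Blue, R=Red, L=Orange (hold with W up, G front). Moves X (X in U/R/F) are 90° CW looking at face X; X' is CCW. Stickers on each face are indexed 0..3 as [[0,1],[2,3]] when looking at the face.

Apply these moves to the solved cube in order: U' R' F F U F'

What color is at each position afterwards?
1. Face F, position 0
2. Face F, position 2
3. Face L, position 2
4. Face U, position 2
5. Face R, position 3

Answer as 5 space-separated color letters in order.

After move 1 (U'): U=WWWW F=OOGG R=GGRR B=RRBB L=BBOO
After move 2 (R'): R=GRGR U=WBWR F=OWGW D=YOYG B=YRYB
After move 3 (F): F=GOWW U=WBOB R=WRRR D=GGYG L=BYOO
After move 4 (F): F=WGWO U=WBOY R=ORBR D=RWYG L=BGOG
After move 5 (U): U=OWYB F=ORWO R=YRBR B=BGYB L=WGOG
After move 6 (F'): F=ROOW U=OWYB R=WRRR D=GGYG L=WBOY
Query 1: F[0] = R
Query 2: F[2] = O
Query 3: L[2] = O
Query 4: U[2] = Y
Query 5: R[3] = R

Answer: R O O Y R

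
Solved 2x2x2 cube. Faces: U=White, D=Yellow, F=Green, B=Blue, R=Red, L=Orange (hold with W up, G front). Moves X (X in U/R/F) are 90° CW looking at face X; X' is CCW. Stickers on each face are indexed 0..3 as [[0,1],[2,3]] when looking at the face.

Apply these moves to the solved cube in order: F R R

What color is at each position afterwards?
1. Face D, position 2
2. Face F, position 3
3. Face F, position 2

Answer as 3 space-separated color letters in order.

Answer: Y B G

Derivation:
After move 1 (F): F=GGGG U=WWOO R=WRWR D=RRYY L=OYOY
After move 2 (R): R=WWRR U=WGOG F=GRGY D=RBYB B=OBWB
After move 3 (R): R=RWRW U=WROY F=GBGB D=RWYO B=GBGB
Query 1: D[2] = Y
Query 2: F[3] = B
Query 3: F[2] = G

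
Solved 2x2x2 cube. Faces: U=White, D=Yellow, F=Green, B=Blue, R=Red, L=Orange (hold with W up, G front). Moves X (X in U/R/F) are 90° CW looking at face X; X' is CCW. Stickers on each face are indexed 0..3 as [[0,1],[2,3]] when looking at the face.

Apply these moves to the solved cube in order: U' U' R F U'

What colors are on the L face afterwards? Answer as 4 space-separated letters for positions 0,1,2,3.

Answer: W G O B

Derivation:
After move 1 (U'): U=WWWW F=OOGG R=GGRR B=RRBB L=BBOO
After move 2 (U'): U=WWWW F=BBGG R=OORR B=GGBB L=RROO
After move 3 (R): R=RORO U=WBWG F=BYGY D=YBYG B=WGWB
After move 4 (F): F=GBYY U=WBOR R=WOGO D=RRYG L=RYOB
After move 5 (U'): U=BRWO F=RYYY R=GBGO B=WOWB L=WGOB
Query: L face = WGOB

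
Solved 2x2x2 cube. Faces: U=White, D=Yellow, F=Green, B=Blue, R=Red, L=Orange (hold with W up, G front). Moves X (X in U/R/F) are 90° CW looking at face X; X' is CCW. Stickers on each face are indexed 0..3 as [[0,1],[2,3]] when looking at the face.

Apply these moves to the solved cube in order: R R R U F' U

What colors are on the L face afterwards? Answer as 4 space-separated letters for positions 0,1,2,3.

Answer: R W O B

Derivation:
After move 1 (R): R=RRRR U=WGWG F=GYGY D=YBYB B=WBWB
After move 2 (R): R=RRRR U=WYWY F=GBGB D=YWYW B=GBGB
After move 3 (R): R=RRRR U=WBWB F=GWGW D=YGYG B=YBYB
After move 4 (U): U=WWBB F=RRGW R=YBRR B=OOYB L=GWOO
After move 5 (F'): F=RWRG U=WWYR R=GBYR D=WOYG L=GBOB
After move 6 (U): U=YWRW F=GBRG R=OOYR B=GBYB L=RWOB
Query: L face = RWOB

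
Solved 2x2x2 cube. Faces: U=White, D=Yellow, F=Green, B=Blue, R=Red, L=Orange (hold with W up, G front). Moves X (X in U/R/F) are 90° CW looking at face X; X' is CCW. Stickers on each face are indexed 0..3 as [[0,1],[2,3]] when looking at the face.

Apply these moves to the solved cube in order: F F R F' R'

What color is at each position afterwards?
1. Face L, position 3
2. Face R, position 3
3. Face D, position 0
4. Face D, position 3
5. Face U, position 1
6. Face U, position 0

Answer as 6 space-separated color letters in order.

After move 1 (F): F=GGGG U=WWOO R=WRWR D=RRYY L=OYOY
After move 2 (F): F=GGGG U=WWYY R=OROR D=WWYY L=OROR
After move 3 (R): R=OORR U=WGYG F=GWGY D=WBYB B=YBWB
After move 4 (F'): F=WYGG U=WGOR R=BOWR D=RRYB L=OGOY
After move 5 (R'): R=ORBW U=WWOY F=WGGR D=RYYG B=BBRB
Query 1: L[3] = Y
Query 2: R[3] = W
Query 3: D[0] = R
Query 4: D[3] = G
Query 5: U[1] = W
Query 6: U[0] = W

Answer: Y W R G W W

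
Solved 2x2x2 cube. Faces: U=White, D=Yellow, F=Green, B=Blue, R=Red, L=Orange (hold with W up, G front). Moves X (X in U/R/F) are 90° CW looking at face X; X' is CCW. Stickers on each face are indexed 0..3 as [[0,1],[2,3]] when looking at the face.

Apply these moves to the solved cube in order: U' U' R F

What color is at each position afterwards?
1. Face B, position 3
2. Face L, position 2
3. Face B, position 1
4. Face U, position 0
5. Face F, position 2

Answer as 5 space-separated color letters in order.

After move 1 (U'): U=WWWW F=OOGG R=GGRR B=RRBB L=BBOO
After move 2 (U'): U=WWWW F=BBGG R=OORR B=GGBB L=RROO
After move 3 (R): R=RORO U=WBWG F=BYGY D=YBYG B=WGWB
After move 4 (F): F=GBYY U=WBOR R=WOGO D=RRYG L=RYOB
Query 1: B[3] = B
Query 2: L[2] = O
Query 3: B[1] = G
Query 4: U[0] = W
Query 5: F[2] = Y

Answer: B O G W Y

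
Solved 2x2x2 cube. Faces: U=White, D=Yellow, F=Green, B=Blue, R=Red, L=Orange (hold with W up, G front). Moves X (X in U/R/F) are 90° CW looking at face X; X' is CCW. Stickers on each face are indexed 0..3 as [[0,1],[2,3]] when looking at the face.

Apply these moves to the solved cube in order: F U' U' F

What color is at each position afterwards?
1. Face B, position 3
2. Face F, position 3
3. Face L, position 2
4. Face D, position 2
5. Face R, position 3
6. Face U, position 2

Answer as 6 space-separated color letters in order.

Answer: B B O Y R Y

Derivation:
After move 1 (F): F=GGGG U=WWOO R=WRWR D=RRYY L=OYOY
After move 2 (U'): U=WOWO F=OYGG R=GGWR B=WRBB L=BBOY
After move 3 (U'): U=OOWW F=BBGG R=OYWR B=GGBB L=WROY
After move 4 (F): F=GBGB U=OOYR R=WYWR D=WOYY L=WROR
Query 1: B[3] = B
Query 2: F[3] = B
Query 3: L[2] = O
Query 4: D[2] = Y
Query 5: R[3] = R
Query 6: U[2] = Y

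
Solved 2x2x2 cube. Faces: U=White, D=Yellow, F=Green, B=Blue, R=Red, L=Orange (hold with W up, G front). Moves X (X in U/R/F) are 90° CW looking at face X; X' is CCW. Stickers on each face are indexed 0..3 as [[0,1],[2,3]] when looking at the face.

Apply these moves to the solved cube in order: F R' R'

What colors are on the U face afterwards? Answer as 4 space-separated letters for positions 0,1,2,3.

Answer: W R O Y

Derivation:
After move 1 (F): F=GGGG U=WWOO R=WRWR D=RRYY L=OYOY
After move 2 (R'): R=RRWW U=WBOB F=GWGO D=RGYG B=YBRB
After move 3 (R'): R=RWRW U=WROY F=GBGB D=RWYO B=GBGB
Query: U face = WROY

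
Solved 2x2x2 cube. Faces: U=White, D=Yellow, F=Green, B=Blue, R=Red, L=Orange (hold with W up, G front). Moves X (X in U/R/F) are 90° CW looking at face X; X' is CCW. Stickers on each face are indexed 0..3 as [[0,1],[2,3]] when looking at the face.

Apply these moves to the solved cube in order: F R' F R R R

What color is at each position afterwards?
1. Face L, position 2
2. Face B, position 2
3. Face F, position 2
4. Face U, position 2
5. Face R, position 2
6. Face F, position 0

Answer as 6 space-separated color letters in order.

After move 1 (F): F=GGGG U=WWOO R=WRWR D=RRYY L=OYOY
After move 2 (R'): R=RRWW U=WBOB F=GWGO D=RGYG B=YBRB
After move 3 (F): F=GGOW U=WBYY R=ORBW D=WRYG L=OROG
After move 4 (R): R=BOWR U=WGYW F=GROG D=WRYY B=YBBB
After move 5 (R): R=WBRO U=WRYG F=GROY D=WBYY B=WBGB
After move 6 (R): R=RWOB U=WRYY F=GBOY D=WGYW B=GBRB
Query 1: L[2] = O
Query 2: B[2] = R
Query 3: F[2] = O
Query 4: U[2] = Y
Query 5: R[2] = O
Query 6: F[0] = G

Answer: O R O Y O G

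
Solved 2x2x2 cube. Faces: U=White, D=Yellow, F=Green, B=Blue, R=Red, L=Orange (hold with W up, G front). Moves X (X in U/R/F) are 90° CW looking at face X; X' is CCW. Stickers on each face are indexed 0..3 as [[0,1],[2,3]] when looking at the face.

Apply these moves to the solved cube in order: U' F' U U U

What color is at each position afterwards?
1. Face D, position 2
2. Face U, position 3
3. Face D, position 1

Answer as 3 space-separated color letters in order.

Answer: Y G O

Derivation:
After move 1 (U'): U=WWWW F=OOGG R=GGRR B=RRBB L=BBOO
After move 2 (F'): F=OGOG U=WWGR R=YGYR D=BOYY L=BWOW
After move 3 (U): U=GWRW F=YGOG R=RRYR B=BWBB L=OGOW
After move 4 (U): U=RGWW F=RROG R=BWYR B=OGBB L=YGOW
After move 5 (U): U=WRWG F=BWOG R=OGYR B=YGBB L=RROW
Query 1: D[2] = Y
Query 2: U[3] = G
Query 3: D[1] = O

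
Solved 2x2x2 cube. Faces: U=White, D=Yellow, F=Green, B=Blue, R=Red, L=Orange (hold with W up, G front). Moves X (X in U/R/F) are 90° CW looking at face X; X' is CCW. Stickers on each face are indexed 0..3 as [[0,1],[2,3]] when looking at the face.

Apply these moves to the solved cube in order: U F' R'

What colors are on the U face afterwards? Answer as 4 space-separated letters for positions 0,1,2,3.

After move 1 (U): U=WWWW F=RRGG R=BBRR B=OOBB L=GGOO
After move 2 (F'): F=RGRG U=WWBR R=YBYR D=GOYY L=GWOW
After move 3 (R'): R=BRYY U=WBBO F=RWRR D=GGYG B=YOOB
Query: U face = WBBO

Answer: W B B O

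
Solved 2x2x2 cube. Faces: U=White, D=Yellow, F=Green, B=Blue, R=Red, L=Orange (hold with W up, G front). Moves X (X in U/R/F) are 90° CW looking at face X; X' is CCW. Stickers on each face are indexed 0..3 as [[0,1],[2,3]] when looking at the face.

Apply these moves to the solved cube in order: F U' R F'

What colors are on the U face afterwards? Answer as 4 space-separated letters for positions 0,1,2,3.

After move 1 (F): F=GGGG U=WWOO R=WRWR D=RRYY L=OYOY
After move 2 (U'): U=WOWO F=OYGG R=GGWR B=WRBB L=BBOY
After move 3 (R): R=WGRG U=WYWG F=ORGY D=RBYW B=OROB
After move 4 (F'): F=RYOG U=WYWR R=BGRG D=BYYW L=BGOW
Query: U face = WYWR

Answer: W Y W R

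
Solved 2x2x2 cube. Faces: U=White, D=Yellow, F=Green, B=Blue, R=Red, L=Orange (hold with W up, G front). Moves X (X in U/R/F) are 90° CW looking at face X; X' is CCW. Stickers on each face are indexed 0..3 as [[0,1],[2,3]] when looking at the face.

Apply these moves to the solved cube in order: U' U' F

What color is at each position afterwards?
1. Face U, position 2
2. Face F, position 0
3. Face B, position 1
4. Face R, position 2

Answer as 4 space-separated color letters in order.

Answer: O G G W

Derivation:
After move 1 (U'): U=WWWW F=OOGG R=GGRR B=RRBB L=BBOO
After move 2 (U'): U=WWWW F=BBGG R=OORR B=GGBB L=RROO
After move 3 (F): F=GBGB U=WWOR R=WOWR D=ROYY L=RYOY
Query 1: U[2] = O
Query 2: F[0] = G
Query 3: B[1] = G
Query 4: R[2] = W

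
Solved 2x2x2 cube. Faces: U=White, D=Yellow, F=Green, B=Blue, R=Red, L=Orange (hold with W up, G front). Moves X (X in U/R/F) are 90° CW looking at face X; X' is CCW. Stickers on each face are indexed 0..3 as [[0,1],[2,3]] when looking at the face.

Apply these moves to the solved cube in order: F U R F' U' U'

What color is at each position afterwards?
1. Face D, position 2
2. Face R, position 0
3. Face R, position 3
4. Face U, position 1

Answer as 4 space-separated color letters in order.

Answer: Y G B W

Derivation:
After move 1 (F): F=GGGG U=WWOO R=WRWR D=RRYY L=OYOY
After move 2 (U): U=OWOW F=WRGG R=BBWR B=OYBB L=GGOY
After move 3 (R): R=WBRB U=OROG F=WRGY D=RBYO B=WYWB
After move 4 (F'): F=RYWG U=ORWR R=BBRB D=GYYO L=GGOO
After move 5 (U'): U=RROW F=GGWG R=RYRB B=BBWB L=WYOO
After move 6 (U'): U=RWRO F=WYWG R=GGRB B=RYWB L=BBOO
Query 1: D[2] = Y
Query 2: R[0] = G
Query 3: R[3] = B
Query 4: U[1] = W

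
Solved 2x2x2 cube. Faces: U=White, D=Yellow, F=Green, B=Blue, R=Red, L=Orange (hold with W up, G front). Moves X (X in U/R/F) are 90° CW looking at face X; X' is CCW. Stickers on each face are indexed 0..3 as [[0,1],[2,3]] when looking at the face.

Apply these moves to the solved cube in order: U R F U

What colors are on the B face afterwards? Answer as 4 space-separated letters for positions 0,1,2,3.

Answer: G Y W B

Derivation:
After move 1 (U): U=WWWW F=RRGG R=BBRR B=OOBB L=GGOO
After move 2 (R): R=RBRB U=WRWG F=RYGY D=YBYO B=WOWB
After move 3 (F): F=GRYY U=WROG R=WBGB D=RRYO L=GYOB
After move 4 (U): U=OWGR F=WBYY R=WOGB B=GYWB L=GROB
Query: B face = GYWB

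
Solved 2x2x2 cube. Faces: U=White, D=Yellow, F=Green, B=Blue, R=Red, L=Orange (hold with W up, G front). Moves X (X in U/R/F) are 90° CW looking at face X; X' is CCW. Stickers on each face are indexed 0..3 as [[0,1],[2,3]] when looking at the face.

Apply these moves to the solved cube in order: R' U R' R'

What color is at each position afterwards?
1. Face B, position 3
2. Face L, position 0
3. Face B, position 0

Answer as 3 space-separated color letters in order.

Answer: B G W

Derivation:
After move 1 (R'): R=RRRR U=WBWB F=GWGW D=YGYG B=YBYB
After move 2 (U): U=WWBB F=RRGW R=YBRR B=OOYB L=GWOO
After move 3 (R'): R=BRYR U=WYBO F=RWGB D=YRYW B=GOGB
After move 4 (R'): R=RRBY U=WGBG F=RYGO D=YWYB B=WORB
Query 1: B[3] = B
Query 2: L[0] = G
Query 3: B[0] = W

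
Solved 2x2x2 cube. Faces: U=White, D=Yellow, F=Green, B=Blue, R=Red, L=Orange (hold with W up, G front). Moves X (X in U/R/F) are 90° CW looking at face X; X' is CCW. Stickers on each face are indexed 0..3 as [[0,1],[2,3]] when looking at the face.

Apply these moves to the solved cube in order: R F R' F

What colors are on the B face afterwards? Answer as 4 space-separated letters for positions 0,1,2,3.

Answer: B B R B

Derivation:
After move 1 (R): R=RRRR U=WGWG F=GYGY D=YBYB B=WBWB
After move 2 (F): F=GGYY U=WGOO R=WRGR D=RRYB L=OYOB
After move 3 (R'): R=RRWG U=WWOW F=GGYO D=RGYY B=BBRB
After move 4 (F): F=YGOG U=WWBY R=ORWG D=WRYY L=OROG
Query: B face = BBRB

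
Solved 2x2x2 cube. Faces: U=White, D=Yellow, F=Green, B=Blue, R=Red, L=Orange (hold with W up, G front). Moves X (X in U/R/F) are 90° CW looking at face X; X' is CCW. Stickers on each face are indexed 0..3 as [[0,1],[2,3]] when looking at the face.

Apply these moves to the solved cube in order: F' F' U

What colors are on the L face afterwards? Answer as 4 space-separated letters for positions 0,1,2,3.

After move 1 (F'): F=GGGG U=WWRR R=YRYR D=OOYY L=OWOW
After move 2 (F'): F=GGGG U=WWYY R=OROR D=WWYY L=OROR
After move 3 (U): U=YWYW F=ORGG R=BBOR B=ORBB L=GGOR
Query: L face = GGOR

Answer: G G O R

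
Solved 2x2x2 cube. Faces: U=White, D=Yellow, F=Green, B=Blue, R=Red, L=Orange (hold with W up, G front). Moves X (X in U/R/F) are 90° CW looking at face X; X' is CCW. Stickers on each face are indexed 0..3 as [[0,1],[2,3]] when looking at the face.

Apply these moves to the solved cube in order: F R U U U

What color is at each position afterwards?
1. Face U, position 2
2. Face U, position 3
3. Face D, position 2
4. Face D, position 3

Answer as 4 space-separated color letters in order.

After move 1 (F): F=GGGG U=WWOO R=WRWR D=RRYY L=OYOY
After move 2 (R): R=WWRR U=WGOG F=GRGY D=RBYB B=OBWB
After move 3 (U): U=OWGG F=WWGY R=OBRR B=OYWB L=GROY
After move 4 (U): U=GOGW F=OBGY R=OYRR B=GRWB L=WWOY
After move 5 (U): U=GGWO F=OYGY R=GRRR B=WWWB L=OBOY
Query 1: U[2] = W
Query 2: U[3] = O
Query 3: D[2] = Y
Query 4: D[3] = B

Answer: W O Y B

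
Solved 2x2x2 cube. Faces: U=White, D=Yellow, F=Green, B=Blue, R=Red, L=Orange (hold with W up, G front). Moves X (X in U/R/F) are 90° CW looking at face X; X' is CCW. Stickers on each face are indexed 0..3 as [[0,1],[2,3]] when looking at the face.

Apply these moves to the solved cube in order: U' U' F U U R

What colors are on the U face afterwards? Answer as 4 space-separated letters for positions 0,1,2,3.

After move 1 (U'): U=WWWW F=OOGG R=GGRR B=RRBB L=BBOO
After move 2 (U'): U=WWWW F=BBGG R=OORR B=GGBB L=RROO
After move 3 (F): F=GBGB U=WWOR R=WOWR D=ROYY L=RYOY
After move 4 (U): U=OWRW F=WOGB R=GGWR B=RYBB L=GBOY
After move 5 (U): U=ROWW F=GGGB R=RYWR B=GBBB L=WOOY
After move 6 (R): R=WRRY U=RGWB F=GOGY D=RBYG B=WBOB
Query: U face = RGWB

Answer: R G W B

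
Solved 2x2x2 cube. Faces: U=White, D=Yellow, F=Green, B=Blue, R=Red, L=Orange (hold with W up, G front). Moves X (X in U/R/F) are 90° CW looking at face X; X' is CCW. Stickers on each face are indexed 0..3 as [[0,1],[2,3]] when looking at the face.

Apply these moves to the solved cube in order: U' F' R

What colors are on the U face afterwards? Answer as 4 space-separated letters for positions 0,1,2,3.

After move 1 (U'): U=WWWW F=OOGG R=GGRR B=RRBB L=BBOO
After move 2 (F'): F=OGOG U=WWGR R=YGYR D=BOYY L=BWOW
After move 3 (R): R=YYRG U=WGGG F=OOOY D=BBYR B=RRWB
Query: U face = WGGG

Answer: W G G G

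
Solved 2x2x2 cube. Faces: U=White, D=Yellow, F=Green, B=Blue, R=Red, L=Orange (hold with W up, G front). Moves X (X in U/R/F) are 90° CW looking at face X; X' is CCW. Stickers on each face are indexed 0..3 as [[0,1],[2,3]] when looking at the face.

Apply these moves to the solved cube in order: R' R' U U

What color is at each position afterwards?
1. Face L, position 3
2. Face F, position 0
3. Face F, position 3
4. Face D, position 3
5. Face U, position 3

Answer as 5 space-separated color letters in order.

After move 1 (R'): R=RRRR U=WBWB F=GWGW D=YGYG B=YBYB
After move 2 (R'): R=RRRR U=WYWY F=GBGB D=YWYW B=GBGB
After move 3 (U): U=WWYY F=RRGB R=GBRR B=OOGB L=GBOO
After move 4 (U): U=YWYW F=GBGB R=OORR B=GBGB L=RROO
Query 1: L[3] = O
Query 2: F[0] = G
Query 3: F[3] = B
Query 4: D[3] = W
Query 5: U[3] = W

Answer: O G B W W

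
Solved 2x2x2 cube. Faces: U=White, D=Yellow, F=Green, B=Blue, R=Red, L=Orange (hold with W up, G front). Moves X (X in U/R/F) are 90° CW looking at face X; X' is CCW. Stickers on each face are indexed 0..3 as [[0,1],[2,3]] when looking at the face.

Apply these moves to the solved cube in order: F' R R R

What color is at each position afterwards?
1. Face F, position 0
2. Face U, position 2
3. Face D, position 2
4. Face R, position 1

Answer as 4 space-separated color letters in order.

Answer: G R Y R

Derivation:
After move 1 (F'): F=GGGG U=WWRR R=YRYR D=OOYY L=OWOW
After move 2 (R): R=YYRR U=WGRG F=GOGY D=OBYB B=RBWB
After move 3 (R): R=RYRY U=WORY F=GBGB D=OWYR B=GBGB
After move 4 (R): R=RRYY U=WBRB F=GWGR D=OGYG B=YBOB
Query 1: F[0] = G
Query 2: U[2] = R
Query 3: D[2] = Y
Query 4: R[1] = R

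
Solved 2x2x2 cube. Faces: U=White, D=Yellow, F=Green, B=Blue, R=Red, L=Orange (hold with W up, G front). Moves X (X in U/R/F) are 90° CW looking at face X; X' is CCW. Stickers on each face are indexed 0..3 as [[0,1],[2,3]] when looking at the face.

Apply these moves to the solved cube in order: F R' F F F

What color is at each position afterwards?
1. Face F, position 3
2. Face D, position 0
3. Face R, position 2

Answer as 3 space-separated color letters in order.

After move 1 (F): F=GGGG U=WWOO R=WRWR D=RRYY L=OYOY
After move 2 (R'): R=RRWW U=WBOB F=GWGO D=RGYG B=YBRB
After move 3 (F): F=GGOW U=WBYY R=ORBW D=WRYG L=OROG
After move 4 (F): F=OGWG U=WBGR R=YRYW D=BOYG L=OWOR
After move 5 (F): F=WOGG U=WBRW R=GRRW D=YYYG L=OBOO
Query 1: F[3] = G
Query 2: D[0] = Y
Query 3: R[2] = R

Answer: G Y R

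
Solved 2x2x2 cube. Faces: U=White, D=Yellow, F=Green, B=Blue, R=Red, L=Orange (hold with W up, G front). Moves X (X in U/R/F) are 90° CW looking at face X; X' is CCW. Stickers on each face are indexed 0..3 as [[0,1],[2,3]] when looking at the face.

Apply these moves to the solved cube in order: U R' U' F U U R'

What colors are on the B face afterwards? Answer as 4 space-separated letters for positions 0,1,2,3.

After move 1 (U): U=WWWW F=RRGG R=BBRR B=OOBB L=GGOO
After move 2 (R'): R=BRBR U=WBWO F=RWGW D=YRYG B=YOYB
After move 3 (U'): U=BOWW F=GGGW R=RWBR B=BRYB L=YOOO
After move 4 (F): F=GGWG U=BOOO R=WWWR D=BRYG L=YYOR
After move 5 (U): U=OBOO F=WWWG R=BRWR B=YYYB L=GGOR
After move 6 (U): U=OOOB F=BRWG R=YYWR B=GGYB L=WWOR
After move 7 (R'): R=YRYW U=OYOG F=BOWB D=BRYG B=GGRB
Query: B face = GGRB

Answer: G G R B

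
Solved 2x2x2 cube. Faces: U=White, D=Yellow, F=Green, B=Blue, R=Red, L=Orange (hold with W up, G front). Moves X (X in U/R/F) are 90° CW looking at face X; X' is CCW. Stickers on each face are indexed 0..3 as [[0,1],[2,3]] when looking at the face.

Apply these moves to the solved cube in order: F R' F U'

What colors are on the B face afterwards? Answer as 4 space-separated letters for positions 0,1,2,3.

After move 1 (F): F=GGGG U=WWOO R=WRWR D=RRYY L=OYOY
After move 2 (R'): R=RRWW U=WBOB F=GWGO D=RGYG B=YBRB
After move 3 (F): F=GGOW U=WBYY R=ORBW D=WRYG L=OROG
After move 4 (U'): U=BYWY F=OROW R=GGBW B=ORRB L=YBOG
Query: B face = ORRB

Answer: O R R B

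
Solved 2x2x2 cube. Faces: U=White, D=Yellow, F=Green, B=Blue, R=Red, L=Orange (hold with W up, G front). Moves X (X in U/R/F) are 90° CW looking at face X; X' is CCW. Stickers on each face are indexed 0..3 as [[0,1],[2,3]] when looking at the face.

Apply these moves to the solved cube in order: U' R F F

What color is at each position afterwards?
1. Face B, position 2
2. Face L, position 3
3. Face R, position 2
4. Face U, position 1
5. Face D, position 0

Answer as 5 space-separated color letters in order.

After move 1 (U'): U=WWWW F=OOGG R=GGRR B=RRBB L=BBOO
After move 2 (R): R=RGRG U=WOWG F=OYGY D=YBYR B=WRWB
After move 3 (F): F=GOYY U=WOOB R=WGGG D=RRYR L=BYOB
After move 4 (F): F=YGYO U=WOBY R=OGBG D=GWYR L=BROR
Query 1: B[2] = W
Query 2: L[3] = R
Query 3: R[2] = B
Query 4: U[1] = O
Query 5: D[0] = G

Answer: W R B O G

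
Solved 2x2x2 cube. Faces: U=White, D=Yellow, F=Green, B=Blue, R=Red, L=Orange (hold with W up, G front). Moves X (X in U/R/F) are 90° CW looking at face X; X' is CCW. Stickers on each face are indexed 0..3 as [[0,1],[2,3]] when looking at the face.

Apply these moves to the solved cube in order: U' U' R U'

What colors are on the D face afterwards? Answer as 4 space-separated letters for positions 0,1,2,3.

Answer: Y B Y G

Derivation:
After move 1 (U'): U=WWWW F=OOGG R=GGRR B=RRBB L=BBOO
After move 2 (U'): U=WWWW F=BBGG R=OORR B=GGBB L=RROO
After move 3 (R): R=RORO U=WBWG F=BYGY D=YBYG B=WGWB
After move 4 (U'): U=BGWW F=RRGY R=BYRO B=ROWB L=WGOO
Query: D face = YBYG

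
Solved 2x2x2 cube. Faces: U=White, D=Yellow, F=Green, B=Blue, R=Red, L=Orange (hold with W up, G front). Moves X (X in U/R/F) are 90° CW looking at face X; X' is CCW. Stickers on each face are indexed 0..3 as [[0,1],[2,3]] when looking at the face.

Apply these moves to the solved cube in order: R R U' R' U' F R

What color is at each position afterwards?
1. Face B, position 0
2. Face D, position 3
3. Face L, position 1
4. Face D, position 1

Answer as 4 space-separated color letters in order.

After move 1 (R): R=RRRR U=WGWG F=GYGY D=YBYB B=WBWB
After move 2 (R): R=RRRR U=WYWY F=GBGB D=YWYW B=GBGB
After move 3 (U'): U=YYWW F=OOGB R=GBRR B=RRGB L=GBOO
After move 4 (R'): R=BRGR U=YGWR F=OYGW D=YOYB B=WRWB
After move 5 (U'): U=GRYW F=GBGW R=OYGR B=BRWB L=WROO
After move 6 (F): F=GGWB U=GROR R=YYWR D=GOYB L=WYOO
After move 7 (R): R=WYRY U=GGOB F=GOWB D=GWYB B=RRRB
Query 1: B[0] = R
Query 2: D[3] = B
Query 3: L[1] = Y
Query 4: D[1] = W

Answer: R B Y W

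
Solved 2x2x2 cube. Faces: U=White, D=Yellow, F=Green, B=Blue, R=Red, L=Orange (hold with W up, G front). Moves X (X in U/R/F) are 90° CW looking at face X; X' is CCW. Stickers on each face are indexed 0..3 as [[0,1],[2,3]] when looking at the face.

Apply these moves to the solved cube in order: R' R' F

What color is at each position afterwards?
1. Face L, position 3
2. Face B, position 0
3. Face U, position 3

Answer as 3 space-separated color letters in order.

Answer: W G O

Derivation:
After move 1 (R'): R=RRRR U=WBWB F=GWGW D=YGYG B=YBYB
After move 2 (R'): R=RRRR U=WYWY F=GBGB D=YWYW B=GBGB
After move 3 (F): F=GGBB U=WYOO R=WRYR D=RRYW L=OYOW
Query 1: L[3] = W
Query 2: B[0] = G
Query 3: U[3] = O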